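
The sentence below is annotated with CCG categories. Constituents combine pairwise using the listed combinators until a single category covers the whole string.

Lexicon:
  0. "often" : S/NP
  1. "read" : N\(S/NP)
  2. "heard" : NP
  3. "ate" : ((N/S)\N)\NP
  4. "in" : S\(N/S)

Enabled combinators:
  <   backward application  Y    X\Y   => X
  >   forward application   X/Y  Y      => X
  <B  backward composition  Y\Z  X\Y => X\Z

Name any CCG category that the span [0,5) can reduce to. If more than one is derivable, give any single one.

S

[0,5] S   <
  [0,4] N/S   <
    [0,2] N   <
      [0,1] "often" : S/NP
      [1,2] "read" : N\(S/NP)
    [2,4] (N/S)\N   <
      [2,3] "heard" : NP
      [3,4] "ate" : ((N/S)\N)\NP
  [4,5] "in" : S\(N/S)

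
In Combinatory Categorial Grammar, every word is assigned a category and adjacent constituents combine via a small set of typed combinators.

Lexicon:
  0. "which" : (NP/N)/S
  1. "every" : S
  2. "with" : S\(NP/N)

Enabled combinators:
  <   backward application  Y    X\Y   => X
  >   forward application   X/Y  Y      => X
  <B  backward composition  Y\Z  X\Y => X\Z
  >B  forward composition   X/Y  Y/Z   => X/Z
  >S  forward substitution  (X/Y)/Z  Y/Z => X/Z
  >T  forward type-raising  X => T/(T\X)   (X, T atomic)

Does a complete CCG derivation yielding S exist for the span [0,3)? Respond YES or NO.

YES

[0,3] S   <
  [0,2] NP/N   >
    [0,1] "which" : (NP/N)/S
    [1,2] "every" : S
  [2,3] "with" : S\(NP/N)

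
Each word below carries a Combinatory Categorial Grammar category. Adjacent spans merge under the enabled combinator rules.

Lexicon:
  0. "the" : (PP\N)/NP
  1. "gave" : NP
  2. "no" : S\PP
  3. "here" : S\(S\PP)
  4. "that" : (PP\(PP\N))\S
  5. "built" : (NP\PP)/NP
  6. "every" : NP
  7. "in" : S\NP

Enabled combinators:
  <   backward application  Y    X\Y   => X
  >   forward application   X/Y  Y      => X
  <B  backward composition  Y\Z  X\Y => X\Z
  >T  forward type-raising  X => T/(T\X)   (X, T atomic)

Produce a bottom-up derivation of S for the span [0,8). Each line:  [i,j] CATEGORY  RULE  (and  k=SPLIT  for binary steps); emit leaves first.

[0,1] (PP\N)/NP  lex  "the"
[1,2] NP  lex  "gave"
[0,2] PP\N  >  k=1
[2,3] S\PP  lex  "no"
[3,4] S\(S\PP)  lex  "here"
[2,4] S  <  k=3
[4,5] (PP\(PP\N))\S  lex  "that"
[2,5] PP\(PP\N)  <  k=4
[0,5] PP  <  k=2
[5,6] (NP\PP)/NP  lex  "built"
[6,7] NP  lex  "every"
[5,7] NP\PP  >  k=6
[7,8] S\NP  lex  "in"
[5,8] S\PP  <B  k=7
[0,8] S  <  k=5

[0,8] S   <
  [0,5] PP   <
    [0,2] PP\N   >
      [0,1] "the" : (PP\N)/NP
      [1,2] "gave" : NP
    [2,5] PP\(PP\N)   <
      [2,4] S   <
        [2,3] "no" : S\PP
        [3,4] "here" : S\(S\PP)
      [4,5] "that" : (PP\(PP\N))\S
  [5,8] S\PP   <B
    [5,7] NP\PP   >
      [5,6] "built" : (NP\PP)/NP
      [6,7] "every" : NP
    [7,8] "in" : S\NP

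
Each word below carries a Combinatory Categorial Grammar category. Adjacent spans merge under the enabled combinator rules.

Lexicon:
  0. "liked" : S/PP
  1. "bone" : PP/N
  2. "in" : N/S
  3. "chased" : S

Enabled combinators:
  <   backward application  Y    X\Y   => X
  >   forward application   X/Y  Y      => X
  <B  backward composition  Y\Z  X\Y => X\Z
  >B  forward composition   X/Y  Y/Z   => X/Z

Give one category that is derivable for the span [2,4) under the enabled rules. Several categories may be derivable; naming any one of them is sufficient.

[0,4] S   >
  [0,2] S/N   >B
    [0,1] "liked" : S/PP
    [1,2] "bone" : PP/N
  [2,4] N   >
    [2,3] "in" : N/S
    [3,4] "chased" : S

N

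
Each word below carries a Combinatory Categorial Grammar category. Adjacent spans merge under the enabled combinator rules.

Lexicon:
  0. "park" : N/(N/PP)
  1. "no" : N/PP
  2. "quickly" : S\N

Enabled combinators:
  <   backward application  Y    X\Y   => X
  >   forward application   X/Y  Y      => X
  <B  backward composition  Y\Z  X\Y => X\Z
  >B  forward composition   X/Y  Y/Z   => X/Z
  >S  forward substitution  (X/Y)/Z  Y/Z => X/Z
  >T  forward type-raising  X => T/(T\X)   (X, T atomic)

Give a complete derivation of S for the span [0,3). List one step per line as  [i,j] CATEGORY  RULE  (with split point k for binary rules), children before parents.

[0,3] S   <
  [0,2] N   >
    [0,1] "park" : N/(N/PP)
    [1,2] "no" : N/PP
  [2,3] "quickly" : S\N

[0,1] N/(N/PP)  lex  "park"
[1,2] N/PP  lex  "no"
[0,2] N  >  k=1
[2,3] S\N  lex  "quickly"
[0,3] S  <  k=2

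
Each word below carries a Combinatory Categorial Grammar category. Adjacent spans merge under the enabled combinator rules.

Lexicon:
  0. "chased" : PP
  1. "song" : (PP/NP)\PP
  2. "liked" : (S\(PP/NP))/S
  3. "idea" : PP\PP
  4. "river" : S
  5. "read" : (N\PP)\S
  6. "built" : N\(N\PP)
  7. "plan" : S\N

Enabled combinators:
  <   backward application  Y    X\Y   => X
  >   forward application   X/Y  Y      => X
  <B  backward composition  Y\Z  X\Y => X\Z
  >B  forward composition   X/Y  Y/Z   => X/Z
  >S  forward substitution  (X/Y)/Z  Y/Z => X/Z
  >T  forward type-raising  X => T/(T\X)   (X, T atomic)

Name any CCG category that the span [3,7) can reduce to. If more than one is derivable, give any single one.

[0,8] S   >
  [0,1] S/(S\PP)   >T
    [0,1] "chased" : PP
  [1,8] S\PP   <B
    [1,2] "song" : (PP/NP)\PP
    [2,8] S\(PP/NP)   >
      [2,3] "liked" : (S\(PP/NP))/S
      [3,8] S   <
        [3,7] N   <
          [3,6] N\PP   <B
            [3,4] "idea" : PP\PP
            [4,6] N\PP   <
              [4,5] "river" : S
              [5,6] "read" : (N\PP)\S
          [6,7] "built" : N\(N\PP)
        [7,8] "plan" : S\N

N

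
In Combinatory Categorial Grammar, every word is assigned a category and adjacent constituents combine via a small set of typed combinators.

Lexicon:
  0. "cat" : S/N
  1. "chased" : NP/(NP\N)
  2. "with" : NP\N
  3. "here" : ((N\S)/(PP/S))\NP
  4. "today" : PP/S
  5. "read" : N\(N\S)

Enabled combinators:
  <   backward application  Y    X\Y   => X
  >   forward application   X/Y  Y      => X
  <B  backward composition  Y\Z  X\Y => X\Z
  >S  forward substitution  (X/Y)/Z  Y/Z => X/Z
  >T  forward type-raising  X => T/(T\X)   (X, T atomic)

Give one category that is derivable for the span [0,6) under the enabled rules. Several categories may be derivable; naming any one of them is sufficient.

[0,6] S   >
  [0,1] "cat" : S/N
  [1,6] N   <
    [1,5] N\S   >
      [1,4] (N\S)/(PP/S)   <
        [1,3] NP   >
          [1,2] "chased" : NP/(NP\N)
          [2,3] "with" : NP\N
        [3,4] "here" : ((N\S)/(PP/S))\NP
      [4,5] "today" : PP/S
    [5,6] "read" : N\(N\S)

S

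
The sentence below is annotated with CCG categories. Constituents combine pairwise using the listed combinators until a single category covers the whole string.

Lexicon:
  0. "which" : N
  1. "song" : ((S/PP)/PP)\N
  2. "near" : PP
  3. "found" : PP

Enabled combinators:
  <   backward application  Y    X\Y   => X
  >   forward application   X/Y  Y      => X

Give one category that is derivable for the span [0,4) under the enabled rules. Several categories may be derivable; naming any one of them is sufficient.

[0,4] S   >
  [0,3] S/PP   >
    [0,2] (S/PP)/PP   <
      [0,1] "which" : N
      [1,2] "song" : ((S/PP)/PP)\N
    [2,3] "near" : PP
  [3,4] "found" : PP

S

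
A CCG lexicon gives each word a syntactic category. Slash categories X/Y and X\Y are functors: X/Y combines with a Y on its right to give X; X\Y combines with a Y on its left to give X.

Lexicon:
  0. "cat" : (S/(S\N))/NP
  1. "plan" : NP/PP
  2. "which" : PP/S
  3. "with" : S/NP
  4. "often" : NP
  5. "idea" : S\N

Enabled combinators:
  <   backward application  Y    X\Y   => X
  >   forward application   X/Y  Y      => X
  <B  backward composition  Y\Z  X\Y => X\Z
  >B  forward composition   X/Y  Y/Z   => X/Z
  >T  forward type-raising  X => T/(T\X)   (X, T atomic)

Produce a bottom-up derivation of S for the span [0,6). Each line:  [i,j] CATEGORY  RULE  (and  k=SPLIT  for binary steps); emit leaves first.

[0,6] S   >
  [0,5] S/(S\N)   >
    [0,1] "cat" : (S/(S\N))/NP
    [1,5] NP   >
      [1,2] "plan" : NP/PP
      [2,5] PP   >
        [2,4] PP/NP   >B
          [2,3] "which" : PP/S
          [3,4] "with" : S/NP
        [4,5] "often" : NP
  [5,6] "idea" : S\N

[0,1] (S/(S\N))/NP  lex  "cat"
[1,2] NP/PP  lex  "plan"
[2,3] PP/S  lex  "which"
[3,4] S/NP  lex  "with"
[2,4] PP/NP  >B  k=3
[4,5] NP  lex  "often"
[2,5] PP  >  k=4
[1,5] NP  >  k=2
[0,5] S/(S\N)  >  k=1
[5,6] S\N  lex  "idea"
[0,6] S  >  k=5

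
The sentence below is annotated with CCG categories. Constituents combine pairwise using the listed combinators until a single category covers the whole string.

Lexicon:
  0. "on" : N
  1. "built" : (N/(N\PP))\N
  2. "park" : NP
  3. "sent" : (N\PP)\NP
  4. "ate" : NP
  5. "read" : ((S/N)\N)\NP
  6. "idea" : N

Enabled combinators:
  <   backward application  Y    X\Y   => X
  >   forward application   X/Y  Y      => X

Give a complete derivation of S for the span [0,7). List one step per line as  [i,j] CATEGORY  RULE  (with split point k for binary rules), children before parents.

[0,7] S   >
  [0,6] S/N   <
    [0,4] N   >
      [0,2] N/(N\PP)   <
        [0,1] "on" : N
        [1,2] "built" : (N/(N\PP))\N
      [2,4] N\PP   <
        [2,3] "park" : NP
        [3,4] "sent" : (N\PP)\NP
    [4,6] (S/N)\N   <
      [4,5] "ate" : NP
      [5,6] "read" : ((S/N)\N)\NP
  [6,7] "idea" : N

[0,1] N  lex  "on"
[1,2] (N/(N\PP))\N  lex  "built"
[0,2] N/(N\PP)  <  k=1
[2,3] NP  lex  "park"
[3,4] (N\PP)\NP  lex  "sent"
[2,4] N\PP  <  k=3
[0,4] N  >  k=2
[4,5] NP  lex  "ate"
[5,6] ((S/N)\N)\NP  lex  "read"
[4,6] (S/N)\N  <  k=5
[0,6] S/N  <  k=4
[6,7] N  lex  "idea"
[0,7] S  >  k=6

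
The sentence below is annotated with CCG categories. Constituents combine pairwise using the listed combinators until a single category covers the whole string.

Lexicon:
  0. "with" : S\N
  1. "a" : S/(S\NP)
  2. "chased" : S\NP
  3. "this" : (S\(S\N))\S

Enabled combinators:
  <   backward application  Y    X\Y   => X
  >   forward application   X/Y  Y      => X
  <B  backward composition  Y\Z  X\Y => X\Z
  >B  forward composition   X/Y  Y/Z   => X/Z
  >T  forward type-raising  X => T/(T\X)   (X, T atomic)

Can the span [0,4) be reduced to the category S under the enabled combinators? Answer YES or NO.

YES

[0,4] S   <
  [0,1] "with" : S\N
  [1,4] S\(S\N)   <
    [1,3] S   >
      [1,2] "a" : S/(S\NP)
      [2,3] "chased" : S\NP
    [3,4] "this" : (S\(S\N))\S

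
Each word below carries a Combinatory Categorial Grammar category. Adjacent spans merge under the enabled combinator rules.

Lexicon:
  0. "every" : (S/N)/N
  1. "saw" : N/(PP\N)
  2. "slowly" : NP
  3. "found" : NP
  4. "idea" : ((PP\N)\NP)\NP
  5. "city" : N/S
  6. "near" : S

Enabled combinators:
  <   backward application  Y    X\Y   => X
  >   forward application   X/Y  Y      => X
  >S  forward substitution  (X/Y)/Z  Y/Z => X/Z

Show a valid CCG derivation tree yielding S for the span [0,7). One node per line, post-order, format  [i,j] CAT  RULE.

[0,1] (S/N)/N  lex  "every"
[1,2] N/(PP\N)  lex  "saw"
[2,3] NP  lex  "slowly"
[3,4] NP  lex  "found"
[4,5] ((PP\N)\NP)\NP  lex  "idea"
[3,5] (PP\N)\NP  <  k=4
[2,5] PP\N  <  k=3
[1,5] N  >  k=2
[0,5] S/N  >  k=1
[5,6] N/S  lex  "city"
[6,7] S  lex  "near"
[5,7] N  >  k=6
[0,7] S  >  k=5

[0,7] S   >
  [0,5] S/N   >
    [0,1] "every" : (S/N)/N
    [1,5] N   >
      [1,2] "saw" : N/(PP\N)
      [2,5] PP\N   <
        [2,3] "slowly" : NP
        [3,5] (PP\N)\NP   <
          [3,4] "found" : NP
          [4,5] "idea" : ((PP\N)\NP)\NP
  [5,7] N   >
    [5,6] "city" : N/S
    [6,7] "near" : S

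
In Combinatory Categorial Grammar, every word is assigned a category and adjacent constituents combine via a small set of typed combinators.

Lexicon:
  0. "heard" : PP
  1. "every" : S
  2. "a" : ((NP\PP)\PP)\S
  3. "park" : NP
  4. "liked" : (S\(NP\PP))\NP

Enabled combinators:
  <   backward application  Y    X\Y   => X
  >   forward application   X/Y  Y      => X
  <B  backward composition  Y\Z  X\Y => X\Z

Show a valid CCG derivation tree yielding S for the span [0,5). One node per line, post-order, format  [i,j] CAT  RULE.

[0,1] PP  lex  "heard"
[1,2] S  lex  "every"
[2,3] ((NP\PP)\PP)\S  lex  "a"
[1,3] (NP\PP)\PP  <  k=2
[0,3] NP\PP  <  k=1
[3,4] NP  lex  "park"
[4,5] (S\(NP\PP))\NP  lex  "liked"
[3,5] S\(NP\PP)  <  k=4
[0,5] S  <  k=3

[0,5] S   <
  [0,3] NP\PP   <
    [0,1] "heard" : PP
    [1,3] (NP\PP)\PP   <
      [1,2] "every" : S
      [2,3] "a" : ((NP\PP)\PP)\S
  [3,5] S\(NP\PP)   <
    [3,4] "park" : NP
    [4,5] "liked" : (S\(NP\PP))\NP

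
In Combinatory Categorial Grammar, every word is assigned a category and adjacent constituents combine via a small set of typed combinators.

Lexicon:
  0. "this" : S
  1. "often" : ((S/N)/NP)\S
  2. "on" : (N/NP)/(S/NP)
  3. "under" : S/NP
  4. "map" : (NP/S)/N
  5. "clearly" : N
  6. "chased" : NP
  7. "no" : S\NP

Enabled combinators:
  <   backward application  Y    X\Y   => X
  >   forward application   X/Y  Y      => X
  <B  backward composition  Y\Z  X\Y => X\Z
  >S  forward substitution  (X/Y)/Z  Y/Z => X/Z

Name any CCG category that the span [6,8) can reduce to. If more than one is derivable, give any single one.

S

[0,8] S   >
  [0,4] S/NP   >S
    [0,2] (S/N)/NP   <
      [0,1] "this" : S
      [1,2] "often" : ((S/N)/NP)\S
    [2,4] N/NP   >
      [2,3] "on" : (N/NP)/(S/NP)
      [3,4] "under" : S/NP
  [4,8] NP   >
    [4,6] NP/S   >
      [4,5] "map" : (NP/S)/N
      [5,6] "clearly" : N
    [6,8] S   <
      [6,7] "chased" : NP
      [7,8] "no" : S\NP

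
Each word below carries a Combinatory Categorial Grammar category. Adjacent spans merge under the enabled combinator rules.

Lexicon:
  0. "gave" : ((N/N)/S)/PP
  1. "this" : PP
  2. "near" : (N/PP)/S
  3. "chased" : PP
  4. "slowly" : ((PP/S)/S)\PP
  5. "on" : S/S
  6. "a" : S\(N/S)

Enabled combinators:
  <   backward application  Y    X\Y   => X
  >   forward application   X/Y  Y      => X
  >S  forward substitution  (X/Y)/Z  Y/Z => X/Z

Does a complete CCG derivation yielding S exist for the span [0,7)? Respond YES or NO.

[0,7] S   <
  [0,6] N/S   >S
    [0,2] (N/N)/S   >
      [0,1] "gave" : ((N/N)/S)/PP
      [1,2] "this" : PP
    [2,6] N/S   >S
      [2,3] "near" : (N/PP)/S
      [3,6] PP/S   >S
        [3,5] (PP/S)/S   <
          [3,4] "chased" : PP
          [4,5] "slowly" : ((PP/S)/S)\PP
        [5,6] "on" : S/S
  [6,7] "a" : S\(N/S)

YES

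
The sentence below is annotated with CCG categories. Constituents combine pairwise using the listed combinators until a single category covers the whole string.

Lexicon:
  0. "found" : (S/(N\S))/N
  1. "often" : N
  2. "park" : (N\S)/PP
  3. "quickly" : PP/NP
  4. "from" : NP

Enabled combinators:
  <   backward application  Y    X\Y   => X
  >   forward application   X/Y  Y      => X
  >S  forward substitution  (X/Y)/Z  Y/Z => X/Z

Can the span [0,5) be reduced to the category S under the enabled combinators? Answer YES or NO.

[0,5] S   >
  [0,2] S/(N\S)   >
    [0,1] "found" : (S/(N\S))/N
    [1,2] "often" : N
  [2,5] N\S   >
    [2,3] "park" : (N\S)/PP
    [3,5] PP   >
      [3,4] "quickly" : PP/NP
      [4,5] "from" : NP

YES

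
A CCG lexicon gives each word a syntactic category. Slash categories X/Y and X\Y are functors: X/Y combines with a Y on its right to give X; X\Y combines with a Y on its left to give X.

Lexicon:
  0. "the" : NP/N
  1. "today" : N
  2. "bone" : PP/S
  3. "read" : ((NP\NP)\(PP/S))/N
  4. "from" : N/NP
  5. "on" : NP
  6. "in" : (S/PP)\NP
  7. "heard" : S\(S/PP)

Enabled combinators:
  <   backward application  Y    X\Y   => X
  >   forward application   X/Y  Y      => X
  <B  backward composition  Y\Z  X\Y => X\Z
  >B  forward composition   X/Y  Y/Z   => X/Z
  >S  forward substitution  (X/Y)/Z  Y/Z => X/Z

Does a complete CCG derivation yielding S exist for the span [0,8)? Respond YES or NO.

[0,8] S   <
  [0,2] NP   >
    [0,1] "the" : NP/N
    [1,2] "today" : N
  [2,8] S\NP   <B
    [2,6] NP\NP   <
      [2,3] "bone" : PP/S
      [3,6] (NP\NP)\(PP/S)   >
        [3,4] "read" : ((NP\NP)\(PP/S))/N
        [4,6] N   >
          [4,5] "from" : N/NP
          [5,6] "on" : NP
    [6,8] S\NP   <B
      [6,7] "in" : (S/PP)\NP
      [7,8] "heard" : S\(S/PP)

YES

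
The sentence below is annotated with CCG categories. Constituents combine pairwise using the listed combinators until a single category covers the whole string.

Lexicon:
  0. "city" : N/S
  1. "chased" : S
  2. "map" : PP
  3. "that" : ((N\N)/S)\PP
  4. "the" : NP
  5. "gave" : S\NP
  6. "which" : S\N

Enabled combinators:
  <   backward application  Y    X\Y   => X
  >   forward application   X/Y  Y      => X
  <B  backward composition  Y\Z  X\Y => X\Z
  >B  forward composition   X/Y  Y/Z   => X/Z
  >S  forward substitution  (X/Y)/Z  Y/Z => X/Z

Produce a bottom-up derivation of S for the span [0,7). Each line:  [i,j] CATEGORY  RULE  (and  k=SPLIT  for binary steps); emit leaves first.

[0,1] N/S  lex  "city"
[1,2] S  lex  "chased"
[0,2] N  >  k=1
[2,3] PP  lex  "map"
[3,4] ((N\N)/S)\PP  lex  "that"
[2,4] (N\N)/S  <  k=3
[4,5] NP  lex  "the"
[5,6] S\NP  lex  "gave"
[4,6] S  <  k=5
[2,6] N\N  >  k=4
[6,7] S\N  lex  "which"
[2,7] S\N  <B  k=6
[0,7] S  <  k=2

[0,7] S   <
  [0,2] N   >
    [0,1] "city" : N/S
    [1,2] "chased" : S
  [2,7] S\N   <B
    [2,6] N\N   >
      [2,4] (N\N)/S   <
        [2,3] "map" : PP
        [3,4] "that" : ((N\N)/S)\PP
      [4,6] S   <
        [4,5] "the" : NP
        [5,6] "gave" : S\NP
    [6,7] "which" : S\N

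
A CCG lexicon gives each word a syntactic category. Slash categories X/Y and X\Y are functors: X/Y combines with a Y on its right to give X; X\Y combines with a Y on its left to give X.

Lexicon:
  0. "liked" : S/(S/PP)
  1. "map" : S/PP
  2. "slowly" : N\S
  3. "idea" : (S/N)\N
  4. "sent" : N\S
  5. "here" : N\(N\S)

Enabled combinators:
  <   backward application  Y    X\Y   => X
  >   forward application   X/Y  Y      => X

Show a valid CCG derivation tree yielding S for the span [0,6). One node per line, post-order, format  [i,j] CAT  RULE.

[0,1] S/(S/PP)  lex  "liked"
[1,2] S/PP  lex  "map"
[0,2] S  >  k=1
[2,3] N\S  lex  "slowly"
[0,3] N  <  k=2
[3,4] (S/N)\N  lex  "idea"
[0,4] S/N  <  k=3
[4,5] N\S  lex  "sent"
[5,6] N\(N\S)  lex  "here"
[4,6] N  <  k=5
[0,6] S  >  k=4

[0,6] S   >
  [0,4] S/N   <
    [0,3] N   <
      [0,2] S   >
        [0,1] "liked" : S/(S/PP)
        [1,2] "map" : S/PP
      [2,3] "slowly" : N\S
    [3,4] "idea" : (S/N)\N
  [4,6] N   <
    [4,5] "sent" : N\S
    [5,6] "here" : N\(N\S)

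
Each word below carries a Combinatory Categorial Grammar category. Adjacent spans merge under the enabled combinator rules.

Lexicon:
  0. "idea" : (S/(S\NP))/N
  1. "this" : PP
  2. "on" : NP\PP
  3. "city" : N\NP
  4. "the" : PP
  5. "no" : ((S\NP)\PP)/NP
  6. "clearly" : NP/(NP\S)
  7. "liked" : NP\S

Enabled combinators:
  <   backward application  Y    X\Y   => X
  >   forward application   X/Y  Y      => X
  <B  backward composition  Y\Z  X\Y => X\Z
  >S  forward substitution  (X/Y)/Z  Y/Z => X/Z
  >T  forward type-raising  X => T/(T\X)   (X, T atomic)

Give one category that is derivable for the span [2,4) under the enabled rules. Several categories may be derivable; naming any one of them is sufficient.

N\PP

[0,8] S   >
  [0,4] S/(S\NP)   >
    [0,1] "idea" : (S/(S\NP))/N
    [1,4] N   >
      [1,2] N/(N\PP)   >T
        [1,2] "this" : PP
      [2,4] N\PP   <B
        [2,3] "on" : NP\PP
        [3,4] "city" : N\NP
  [4,8] S\NP   <
    [4,5] "the" : PP
    [5,8] (S\NP)\PP   >
      [5,6] "no" : ((S\NP)\PP)/NP
      [6,8] NP   >
        [6,7] "clearly" : NP/(NP\S)
        [7,8] "liked" : NP\S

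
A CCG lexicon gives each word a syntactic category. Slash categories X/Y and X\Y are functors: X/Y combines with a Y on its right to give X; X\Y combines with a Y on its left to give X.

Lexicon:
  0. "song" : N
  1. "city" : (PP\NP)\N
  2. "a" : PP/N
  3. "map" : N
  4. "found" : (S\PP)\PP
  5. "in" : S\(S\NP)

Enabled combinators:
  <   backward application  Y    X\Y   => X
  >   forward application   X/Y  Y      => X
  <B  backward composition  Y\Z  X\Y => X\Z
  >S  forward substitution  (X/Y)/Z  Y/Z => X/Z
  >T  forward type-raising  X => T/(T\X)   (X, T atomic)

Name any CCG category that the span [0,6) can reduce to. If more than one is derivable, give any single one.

S

[0,6] S   <
  [0,5] S\NP   <B
    [0,2] PP\NP   <
      [0,1] "song" : N
      [1,2] "city" : (PP\NP)\N
    [2,5] S\PP   <
      [2,4] PP   >
        [2,3] "a" : PP/N
        [3,4] "map" : N
      [4,5] "found" : (S\PP)\PP
  [5,6] "in" : S\(S\NP)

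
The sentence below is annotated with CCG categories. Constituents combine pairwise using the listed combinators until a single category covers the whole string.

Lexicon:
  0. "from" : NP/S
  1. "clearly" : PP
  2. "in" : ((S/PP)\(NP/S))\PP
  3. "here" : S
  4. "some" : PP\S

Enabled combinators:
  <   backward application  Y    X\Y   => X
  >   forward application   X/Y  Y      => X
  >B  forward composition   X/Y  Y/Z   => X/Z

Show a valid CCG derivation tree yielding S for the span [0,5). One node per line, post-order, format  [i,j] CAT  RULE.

[0,5] S   >
  [0,3] S/PP   <
    [0,1] "from" : NP/S
    [1,3] (S/PP)\(NP/S)   <
      [1,2] "clearly" : PP
      [2,3] "in" : ((S/PP)\(NP/S))\PP
  [3,5] PP   <
    [3,4] "here" : S
    [4,5] "some" : PP\S

[0,1] NP/S  lex  "from"
[1,2] PP  lex  "clearly"
[2,3] ((S/PP)\(NP/S))\PP  lex  "in"
[1,3] (S/PP)\(NP/S)  <  k=2
[0,3] S/PP  <  k=1
[3,4] S  lex  "here"
[4,5] PP\S  lex  "some"
[3,5] PP  <  k=4
[0,5] S  >  k=3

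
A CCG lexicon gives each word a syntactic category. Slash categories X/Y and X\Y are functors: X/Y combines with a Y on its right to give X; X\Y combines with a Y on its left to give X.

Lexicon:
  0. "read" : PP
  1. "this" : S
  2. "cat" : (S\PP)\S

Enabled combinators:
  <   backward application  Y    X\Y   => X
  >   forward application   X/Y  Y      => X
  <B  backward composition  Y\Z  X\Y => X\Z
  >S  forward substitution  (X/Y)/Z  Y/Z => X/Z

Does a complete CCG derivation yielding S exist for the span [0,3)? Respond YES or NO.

YES

[0,3] S   <
  [0,1] "read" : PP
  [1,3] S\PP   <
    [1,2] "this" : S
    [2,3] "cat" : (S\PP)\S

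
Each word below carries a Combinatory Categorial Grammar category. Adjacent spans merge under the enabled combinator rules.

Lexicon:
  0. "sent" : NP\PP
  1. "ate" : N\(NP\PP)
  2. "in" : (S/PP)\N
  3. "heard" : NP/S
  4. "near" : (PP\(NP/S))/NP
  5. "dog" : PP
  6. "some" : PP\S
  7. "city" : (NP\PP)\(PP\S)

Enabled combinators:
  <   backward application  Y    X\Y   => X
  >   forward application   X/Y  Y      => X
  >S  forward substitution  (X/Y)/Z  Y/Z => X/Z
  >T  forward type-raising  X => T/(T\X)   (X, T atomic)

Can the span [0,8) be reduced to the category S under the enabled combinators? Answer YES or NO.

[0,8] S   >
  [0,3] S/PP   <
    [0,2] N   <
      [0,1] "sent" : NP\PP
      [1,2] "ate" : N\(NP\PP)
    [2,3] "in" : (S/PP)\N
  [3,8] PP   <
    [3,4] "heard" : NP/S
    [4,8] PP\(NP/S)   >
      [4,5] "near" : (PP\(NP/S))/NP
      [5,8] NP   <
        [5,6] "dog" : PP
        [6,8] NP\PP   <
          [6,7] "some" : PP\S
          [7,8] "city" : (NP\PP)\(PP\S)

YES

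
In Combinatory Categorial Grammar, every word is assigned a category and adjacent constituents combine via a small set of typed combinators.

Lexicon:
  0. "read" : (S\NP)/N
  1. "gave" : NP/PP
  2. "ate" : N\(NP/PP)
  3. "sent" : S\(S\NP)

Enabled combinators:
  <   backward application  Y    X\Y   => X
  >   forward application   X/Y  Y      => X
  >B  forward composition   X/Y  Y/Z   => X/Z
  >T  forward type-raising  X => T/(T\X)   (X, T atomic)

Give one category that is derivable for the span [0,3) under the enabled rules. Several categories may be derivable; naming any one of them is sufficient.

S\NP

[0,4] S   <
  [0,3] S\NP   >
    [0,1] "read" : (S\NP)/N
    [1,3] N   <
      [1,2] "gave" : NP/PP
      [2,3] "ate" : N\(NP/PP)
  [3,4] "sent" : S\(S\NP)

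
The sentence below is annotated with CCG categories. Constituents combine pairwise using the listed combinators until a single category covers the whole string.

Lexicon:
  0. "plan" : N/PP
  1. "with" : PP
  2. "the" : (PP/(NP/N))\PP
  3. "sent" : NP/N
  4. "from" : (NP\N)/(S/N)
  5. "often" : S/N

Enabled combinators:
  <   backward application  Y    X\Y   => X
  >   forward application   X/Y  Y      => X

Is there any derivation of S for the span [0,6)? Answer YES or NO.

NO

N/PP PP (PP/(NP/N))\PP NP/N (NP\N)/(S/N) S/N
CKY chart[0,6] = {NP}; S ∉ chart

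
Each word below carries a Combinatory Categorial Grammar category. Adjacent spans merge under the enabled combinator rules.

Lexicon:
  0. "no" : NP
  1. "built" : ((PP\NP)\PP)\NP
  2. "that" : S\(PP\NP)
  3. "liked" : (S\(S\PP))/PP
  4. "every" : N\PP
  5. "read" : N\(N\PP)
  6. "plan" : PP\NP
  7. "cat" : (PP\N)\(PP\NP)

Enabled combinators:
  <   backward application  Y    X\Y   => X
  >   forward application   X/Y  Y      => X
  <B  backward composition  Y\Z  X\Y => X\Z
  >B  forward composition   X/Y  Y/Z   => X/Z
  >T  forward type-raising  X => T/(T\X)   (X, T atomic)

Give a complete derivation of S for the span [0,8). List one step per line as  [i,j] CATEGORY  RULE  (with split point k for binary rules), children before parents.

[0,1] NP  lex  "no"
[1,2] ((PP\NP)\PP)\NP  lex  "built"
[0,2] (PP\NP)\PP  <  k=1
[2,3] S\(PP\NP)  lex  "that"
[0,3] S\PP  <B  k=2
[3,4] (S\(S\PP))/PP  lex  "liked"
[4,5] N\PP  lex  "every"
[5,6] N\(N\PP)  lex  "read"
[4,6] N  <  k=5
[6,7] PP\NP  lex  "plan"
[7,8] (PP\N)\(PP\NP)  lex  "cat"
[6,8] PP\N  <  k=7
[4,8] PP  <  k=6
[3,8] S\(S\PP)  >  k=4
[0,8] S  <  k=3

[0,8] S   <
  [0,3] S\PP   <B
    [0,2] (PP\NP)\PP   <
      [0,1] "no" : NP
      [1,2] "built" : ((PP\NP)\PP)\NP
    [2,3] "that" : S\(PP\NP)
  [3,8] S\(S\PP)   >
    [3,4] "liked" : (S\(S\PP))/PP
    [4,8] PP   <
      [4,6] N   <
        [4,5] "every" : N\PP
        [5,6] "read" : N\(N\PP)
      [6,8] PP\N   <
        [6,7] "plan" : PP\NP
        [7,8] "cat" : (PP\N)\(PP\NP)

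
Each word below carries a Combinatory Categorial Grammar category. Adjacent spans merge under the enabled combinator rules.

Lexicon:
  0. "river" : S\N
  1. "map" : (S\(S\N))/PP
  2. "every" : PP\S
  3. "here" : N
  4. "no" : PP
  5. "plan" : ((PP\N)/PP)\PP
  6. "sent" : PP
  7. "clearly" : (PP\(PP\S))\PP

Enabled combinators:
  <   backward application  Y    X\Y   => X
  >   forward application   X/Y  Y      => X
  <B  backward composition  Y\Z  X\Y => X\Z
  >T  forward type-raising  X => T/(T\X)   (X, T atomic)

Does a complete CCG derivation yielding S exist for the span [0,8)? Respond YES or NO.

[0,8] S   <
  [0,1] "river" : S\N
  [1,8] S\(S\N)   >
    [1,2] "map" : (S\(S\N))/PP
    [2,8] PP   <
      [2,3] "every" : PP\S
      [3,8] PP\(PP\S)   <
        [3,7] PP   <
          [3,4] "here" : N
          [4,7] PP\N   >
            [4,6] (PP\N)/PP   <
              [4,5] "no" : PP
              [5,6] "plan" : ((PP\N)/PP)\PP
            [6,7] "sent" : PP
        [7,8] "clearly" : (PP\(PP\S))\PP

YES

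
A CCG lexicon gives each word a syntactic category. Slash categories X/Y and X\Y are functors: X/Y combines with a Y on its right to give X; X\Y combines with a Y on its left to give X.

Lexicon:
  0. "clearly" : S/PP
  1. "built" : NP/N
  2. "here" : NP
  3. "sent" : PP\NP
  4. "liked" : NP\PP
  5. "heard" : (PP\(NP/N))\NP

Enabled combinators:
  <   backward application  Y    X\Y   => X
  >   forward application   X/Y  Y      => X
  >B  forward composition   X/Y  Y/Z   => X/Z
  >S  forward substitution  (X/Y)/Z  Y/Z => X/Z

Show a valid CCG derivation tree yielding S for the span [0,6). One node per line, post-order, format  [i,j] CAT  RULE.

[0,1] S/PP  lex  "clearly"
[1,2] NP/N  lex  "built"
[2,3] NP  lex  "here"
[3,4] PP\NP  lex  "sent"
[2,4] PP  <  k=3
[4,5] NP\PP  lex  "liked"
[2,5] NP  <  k=4
[5,6] (PP\(NP/N))\NP  lex  "heard"
[2,6] PP\(NP/N)  <  k=5
[1,6] PP  <  k=2
[0,6] S  >  k=1

[0,6] S   >
  [0,1] "clearly" : S/PP
  [1,6] PP   <
    [1,2] "built" : NP/N
    [2,6] PP\(NP/N)   <
      [2,5] NP   <
        [2,4] PP   <
          [2,3] "here" : NP
          [3,4] "sent" : PP\NP
        [4,5] "liked" : NP\PP
      [5,6] "heard" : (PP\(NP/N))\NP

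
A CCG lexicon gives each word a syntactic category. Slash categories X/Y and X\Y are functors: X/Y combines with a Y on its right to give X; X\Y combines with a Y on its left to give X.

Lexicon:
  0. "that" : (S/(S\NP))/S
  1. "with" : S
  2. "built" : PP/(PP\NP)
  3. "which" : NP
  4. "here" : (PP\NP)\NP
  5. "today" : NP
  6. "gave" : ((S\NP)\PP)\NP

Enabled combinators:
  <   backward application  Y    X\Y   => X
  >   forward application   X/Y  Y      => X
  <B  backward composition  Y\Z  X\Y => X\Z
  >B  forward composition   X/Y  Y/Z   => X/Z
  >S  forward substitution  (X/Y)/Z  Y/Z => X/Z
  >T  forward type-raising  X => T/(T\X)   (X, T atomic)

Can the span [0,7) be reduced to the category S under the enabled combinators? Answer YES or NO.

YES

[0,7] S   >
  [0,2] S/(S\NP)   >
    [0,1] "that" : (S/(S\NP))/S
    [1,2] "with" : S
  [2,7] S\NP   <
    [2,5] PP   >
      [2,3] "built" : PP/(PP\NP)
      [3,5] PP\NP   <
        [3,4] "which" : NP
        [4,5] "here" : (PP\NP)\NP
    [5,7] (S\NP)\PP   <
      [5,6] "today" : NP
      [6,7] "gave" : ((S\NP)\PP)\NP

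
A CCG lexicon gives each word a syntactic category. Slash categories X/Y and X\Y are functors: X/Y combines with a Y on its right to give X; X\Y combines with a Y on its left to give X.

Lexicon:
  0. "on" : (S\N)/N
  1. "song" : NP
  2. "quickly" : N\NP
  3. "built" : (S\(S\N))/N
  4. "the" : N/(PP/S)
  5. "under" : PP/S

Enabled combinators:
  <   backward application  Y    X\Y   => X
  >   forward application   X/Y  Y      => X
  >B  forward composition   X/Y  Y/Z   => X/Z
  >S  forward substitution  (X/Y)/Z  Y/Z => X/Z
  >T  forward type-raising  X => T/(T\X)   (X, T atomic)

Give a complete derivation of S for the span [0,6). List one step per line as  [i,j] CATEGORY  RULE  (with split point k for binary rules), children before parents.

[0,1] (S\N)/N  lex  "on"
[1,2] NP  lex  "song"
[1,2] N/(N\NP)  >T
[2,3] N\NP  lex  "quickly"
[1,3] N  >  k=2
[0,3] S\N  >  k=1
[3,4] (S\(S\N))/N  lex  "built"
[4,5] N/(PP/S)  lex  "the"
[5,6] PP/S  lex  "under"
[4,6] N  >  k=5
[3,6] S\(S\N)  >  k=4
[0,6] S  <  k=3

[0,6] S   <
  [0,3] S\N   >
    [0,1] "on" : (S\N)/N
    [1,3] N   >
      [1,2] N/(N\NP)   >T
        [1,2] "song" : NP
      [2,3] "quickly" : N\NP
  [3,6] S\(S\N)   >
    [3,4] "built" : (S\(S\N))/N
    [4,6] N   >
      [4,5] "the" : N/(PP/S)
      [5,6] "under" : PP/S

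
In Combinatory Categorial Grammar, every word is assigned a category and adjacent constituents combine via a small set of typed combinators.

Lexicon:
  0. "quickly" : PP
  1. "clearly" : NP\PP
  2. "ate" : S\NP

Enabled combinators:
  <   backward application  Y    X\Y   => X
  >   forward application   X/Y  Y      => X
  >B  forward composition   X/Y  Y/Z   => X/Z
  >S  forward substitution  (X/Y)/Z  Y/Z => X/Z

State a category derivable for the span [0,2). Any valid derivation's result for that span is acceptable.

NP

[0,3] S   <
  [0,2] NP   <
    [0,1] "quickly" : PP
    [1,2] "clearly" : NP\PP
  [2,3] "ate" : S\NP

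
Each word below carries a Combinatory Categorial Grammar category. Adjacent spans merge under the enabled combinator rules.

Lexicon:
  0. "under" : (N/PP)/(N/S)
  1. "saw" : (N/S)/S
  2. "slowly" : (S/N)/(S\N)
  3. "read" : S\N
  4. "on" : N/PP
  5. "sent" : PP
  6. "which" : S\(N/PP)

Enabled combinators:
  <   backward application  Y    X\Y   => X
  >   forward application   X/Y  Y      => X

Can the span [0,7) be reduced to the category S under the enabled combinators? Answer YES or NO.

[0,7] S   <
  [0,6] N/PP   >
    [0,1] "under" : (N/PP)/(N/S)
    [1,6] N/S   >
      [1,2] "saw" : (N/S)/S
      [2,6] S   >
        [2,4] S/N   >
          [2,3] "slowly" : (S/N)/(S\N)
          [3,4] "read" : S\N
        [4,6] N   >
          [4,5] "on" : N/PP
          [5,6] "sent" : PP
  [6,7] "which" : S\(N/PP)

YES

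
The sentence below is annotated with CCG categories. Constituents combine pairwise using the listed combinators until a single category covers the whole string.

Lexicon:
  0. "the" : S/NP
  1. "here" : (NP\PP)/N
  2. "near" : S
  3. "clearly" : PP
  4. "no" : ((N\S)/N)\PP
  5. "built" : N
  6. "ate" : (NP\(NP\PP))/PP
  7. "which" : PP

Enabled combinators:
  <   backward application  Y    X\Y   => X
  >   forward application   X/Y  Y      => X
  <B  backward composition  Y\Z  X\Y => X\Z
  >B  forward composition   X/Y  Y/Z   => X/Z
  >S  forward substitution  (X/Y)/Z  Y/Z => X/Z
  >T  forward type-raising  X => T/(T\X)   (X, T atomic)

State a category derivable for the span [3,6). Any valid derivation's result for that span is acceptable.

[0,8] S   >
  [0,1] "the" : S/NP
  [1,8] NP   <
    [1,6] NP\PP   >
      [1,2] "here" : (NP\PP)/N
      [2,6] N   <
        [2,3] "near" : S
        [3,6] N\S   >
          [3,5] (N\S)/N   <
            [3,4] "clearly" : PP
            [4,5] "no" : ((N\S)/N)\PP
          [5,6] "built" : N
    [6,8] NP\(NP\PP)   >
      [6,7] "ate" : (NP\(NP\PP))/PP
      [7,8] "which" : PP

N\S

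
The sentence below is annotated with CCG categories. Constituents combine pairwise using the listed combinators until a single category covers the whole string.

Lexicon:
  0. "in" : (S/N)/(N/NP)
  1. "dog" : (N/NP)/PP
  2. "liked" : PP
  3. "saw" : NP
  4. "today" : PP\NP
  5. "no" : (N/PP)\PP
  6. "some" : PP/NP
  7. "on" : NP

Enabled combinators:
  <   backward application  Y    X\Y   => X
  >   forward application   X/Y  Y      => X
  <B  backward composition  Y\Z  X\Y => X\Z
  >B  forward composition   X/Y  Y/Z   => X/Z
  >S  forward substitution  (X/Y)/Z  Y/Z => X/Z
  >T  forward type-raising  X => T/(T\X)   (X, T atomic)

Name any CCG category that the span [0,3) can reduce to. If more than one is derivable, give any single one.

S/N

[0,8] S   >
  [0,3] S/N   >
    [0,1] "in" : (S/N)/(N/NP)
    [1,3] N/NP   >
      [1,2] "dog" : (N/NP)/PP
      [2,3] "liked" : PP
  [3,8] N   >
    [3,6] N/PP   <
      [3,5] PP   <
        [3,4] "saw" : NP
        [4,5] "today" : PP\NP
      [5,6] "no" : (N/PP)\PP
    [6,8] PP   >
      [6,7] "some" : PP/NP
      [7,8] "on" : NP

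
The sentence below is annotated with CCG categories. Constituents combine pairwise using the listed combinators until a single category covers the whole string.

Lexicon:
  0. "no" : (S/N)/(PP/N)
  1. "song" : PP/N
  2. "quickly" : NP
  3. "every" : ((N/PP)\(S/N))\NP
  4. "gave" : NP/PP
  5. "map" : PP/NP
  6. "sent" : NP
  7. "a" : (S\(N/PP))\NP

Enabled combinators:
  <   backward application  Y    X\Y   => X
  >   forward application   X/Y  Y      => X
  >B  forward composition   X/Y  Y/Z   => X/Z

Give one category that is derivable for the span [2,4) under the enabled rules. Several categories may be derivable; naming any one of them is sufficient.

(N/PP)\(S/N)

[0,8] S   <
  [0,4] N/PP   <
    [0,2] S/N   >
      [0,1] "no" : (S/N)/(PP/N)
      [1,2] "song" : PP/N
    [2,4] (N/PP)\(S/N)   <
      [2,3] "quickly" : NP
      [3,4] "every" : ((N/PP)\(S/N))\NP
  [4,8] S\(N/PP)   <
    [4,7] NP   >
      [4,5] "gave" : NP/PP
      [5,7] PP   >
        [5,6] "map" : PP/NP
        [6,7] "sent" : NP
    [7,8] "a" : (S\(N/PP))\NP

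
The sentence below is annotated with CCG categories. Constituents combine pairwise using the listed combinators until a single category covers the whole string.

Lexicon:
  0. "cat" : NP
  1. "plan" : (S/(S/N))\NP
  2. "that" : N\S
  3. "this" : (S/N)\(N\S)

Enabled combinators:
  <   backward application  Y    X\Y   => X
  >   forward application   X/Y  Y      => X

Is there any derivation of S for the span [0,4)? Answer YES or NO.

YES

[0,4] S   >
  [0,2] S/(S/N)   <
    [0,1] "cat" : NP
    [1,2] "plan" : (S/(S/N))\NP
  [2,4] S/N   <
    [2,3] "that" : N\S
    [3,4] "this" : (S/N)\(N\S)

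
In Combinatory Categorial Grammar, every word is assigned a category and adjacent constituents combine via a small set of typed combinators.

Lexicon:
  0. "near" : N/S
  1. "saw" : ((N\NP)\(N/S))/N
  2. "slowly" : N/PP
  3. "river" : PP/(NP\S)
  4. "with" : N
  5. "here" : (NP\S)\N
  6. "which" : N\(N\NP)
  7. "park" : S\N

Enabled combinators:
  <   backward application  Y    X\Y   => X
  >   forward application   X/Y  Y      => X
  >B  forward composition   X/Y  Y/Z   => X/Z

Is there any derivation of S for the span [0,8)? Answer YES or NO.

YES

[0,8] S   <
  [0,7] N   <
    [0,6] N\NP   <
      [0,1] "near" : N/S
      [1,6] (N\NP)\(N/S)   >
        [1,2] "saw" : ((N\NP)\(N/S))/N
        [2,6] N   >
          [2,3] "slowly" : N/PP
          [3,6] PP   >
            [3,4] "river" : PP/(NP\S)
            [4,6] NP\S   <
              [4,5] "with" : N
              [5,6] "here" : (NP\S)\N
    [6,7] "which" : N\(N\NP)
  [7,8] "park" : S\N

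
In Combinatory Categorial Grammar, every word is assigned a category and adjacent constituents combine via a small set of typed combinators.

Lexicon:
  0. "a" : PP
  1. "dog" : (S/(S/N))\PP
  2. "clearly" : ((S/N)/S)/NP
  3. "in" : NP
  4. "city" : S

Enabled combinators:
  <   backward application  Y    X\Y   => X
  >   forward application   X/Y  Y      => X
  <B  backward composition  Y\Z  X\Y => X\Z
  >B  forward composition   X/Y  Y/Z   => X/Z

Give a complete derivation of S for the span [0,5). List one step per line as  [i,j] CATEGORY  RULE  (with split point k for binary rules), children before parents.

[0,5] S   >
  [0,2] S/(S/N)   <
    [0,1] "a" : PP
    [1,2] "dog" : (S/(S/N))\PP
  [2,5] S/N   >
    [2,4] (S/N)/S   >
      [2,3] "clearly" : ((S/N)/S)/NP
      [3,4] "in" : NP
    [4,5] "city" : S

[0,1] PP  lex  "a"
[1,2] (S/(S/N))\PP  lex  "dog"
[0,2] S/(S/N)  <  k=1
[2,3] ((S/N)/S)/NP  lex  "clearly"
[3,4] NP  lex  "in"
[2,4] (S/N)/S  >  k=3
[4,5] S  lex  "city"
[2,5] S/N  >  k=4
[0,5] S  >  k=2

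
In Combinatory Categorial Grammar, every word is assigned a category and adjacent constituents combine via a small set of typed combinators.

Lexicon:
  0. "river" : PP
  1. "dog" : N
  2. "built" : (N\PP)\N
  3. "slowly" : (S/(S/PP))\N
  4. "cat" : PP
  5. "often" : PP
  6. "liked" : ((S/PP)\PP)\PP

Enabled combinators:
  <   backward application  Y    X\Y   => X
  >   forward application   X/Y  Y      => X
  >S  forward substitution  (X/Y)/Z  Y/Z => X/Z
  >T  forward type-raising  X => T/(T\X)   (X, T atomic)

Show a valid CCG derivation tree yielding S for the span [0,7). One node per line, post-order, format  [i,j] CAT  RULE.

[0,1] PP  lex  "river"
[0,1] N/(N\PP)  >T
[1,2] N  lex  "dog"
[2,3] (N\PP)\N  lex  "built"
[1,3] N\PP  <  k=2
[0,3] N  >  k=1
[3,4] (S/(S/PP))\N  lex  "slowly"
[0,4] S/(S/PP)  <  k=3
[4,5] PP  lex  "cat"
[5,6] PP  lex  "often"
[6,7] ((S/PP)\PP)\PP  lex  "liked"
[5,7] (S/PP)\PP  <  k=6
[4,7] S/PP  <  k=5
[0,7] S  >  k=4

[0,7] S   >
  [0,4] S/(S/PP)   <
    [0,3] N   >
      [0,1] N/(N\PP)   >T
        [0,1] "river" : PP
      [1,3] N\PP   <
        [1,2] "dog" : N
        [2,3] "built" : (N\PP)\N
    [3,4] "slowly" : (S/(S/PP))\N
  [4,7] S/PP   <
    [4,5] "cat" : PP
    [5,7] (S/PP)\PP   <
      [5,6] "often" : PP
      [6,7] "liked" : ((S/PP)\PP)\PP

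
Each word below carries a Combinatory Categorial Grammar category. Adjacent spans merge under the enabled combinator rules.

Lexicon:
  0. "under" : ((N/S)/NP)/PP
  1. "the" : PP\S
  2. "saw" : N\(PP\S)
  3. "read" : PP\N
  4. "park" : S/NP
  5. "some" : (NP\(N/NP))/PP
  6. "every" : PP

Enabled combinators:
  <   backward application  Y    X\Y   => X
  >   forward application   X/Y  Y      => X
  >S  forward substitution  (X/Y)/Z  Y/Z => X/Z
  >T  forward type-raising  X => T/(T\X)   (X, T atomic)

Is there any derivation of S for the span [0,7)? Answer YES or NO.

NO

((N/S)/NP)/PP PP\S N\(PP\S) PP\N S/NP (NP\(N/NP))/PP PP
CKY chart[0,7] = {N/(N\NP), NP, NP/(NP\NP), PP/(PP\NP), S/(S\NP)}; S ∉ chart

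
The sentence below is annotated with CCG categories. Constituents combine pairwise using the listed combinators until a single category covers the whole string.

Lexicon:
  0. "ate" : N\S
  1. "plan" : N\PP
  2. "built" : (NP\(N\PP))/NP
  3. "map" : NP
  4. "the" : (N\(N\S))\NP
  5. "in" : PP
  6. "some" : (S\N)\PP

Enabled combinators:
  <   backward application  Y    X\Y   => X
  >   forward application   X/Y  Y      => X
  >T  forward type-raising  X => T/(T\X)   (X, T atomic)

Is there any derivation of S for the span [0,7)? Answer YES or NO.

[0,7] S   <
  [0,5] N   <
    [0,1] "ate" : N\S
    [1,5] N\(N\S)   <
      [1,4] NP   <
        [1,2] "plan" : N\PP
        [2,4] NP\(N\PP)   >
          [2,3] "built" : (NP\(N\PP))/NP
          [3,4] "map" : NP
      [4,5] "the" : (N\(N\S))\NP
  [5,7] S\N   <
    [5,6] "in" : PP
    [6,7] "some" : (S\N)\PP

YES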